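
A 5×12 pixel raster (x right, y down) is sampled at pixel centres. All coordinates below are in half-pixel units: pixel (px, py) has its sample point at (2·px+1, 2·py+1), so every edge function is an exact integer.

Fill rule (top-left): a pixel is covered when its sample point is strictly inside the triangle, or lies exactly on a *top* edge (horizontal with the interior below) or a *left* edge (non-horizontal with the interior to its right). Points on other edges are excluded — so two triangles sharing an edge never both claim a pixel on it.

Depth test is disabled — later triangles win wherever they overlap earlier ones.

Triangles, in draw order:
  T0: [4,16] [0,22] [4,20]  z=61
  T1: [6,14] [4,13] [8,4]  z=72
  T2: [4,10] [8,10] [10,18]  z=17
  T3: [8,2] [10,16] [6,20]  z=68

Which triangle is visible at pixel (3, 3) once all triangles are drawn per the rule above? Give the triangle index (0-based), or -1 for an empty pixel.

T0:
  2·area = 16  (B↔C swapped to make it positive)
  edge (4, 16)→(4, 20): d=(0,4) right/bottom  bias=-1
  edge (4, 20)→(0, 22): d=(-4,2) right/bottom  bias=-1
  edge (0, 22)→(4, 16): d=(4,-6) top-left  bias=+0
    (1,9)@(3, 19): e=[4,6,6] → X
    (2,9)@(5, 19): e=[-4,2,18] → .
    (0,10)@(1, 21): e=[12,2,2] → X
    (1,10)@(3, 21): e=[4,-2,14] → .
    (0,11)@(1, 23): e=[12,-6,10] → .
  covered (2 px):
    . . . . .
    . . . . .
    . . . . .
    . . . . .
    . . . . .
    . . . . .
    . . . . .
    . . . . .
    . . . . .
    . X . . .
    X . . . .
    . . . . .
T1:
  2·area = 22
  edge (6, 14)→(4, 13): d=(-2,-1) top-left  bias=+0
  edge (4, 13)→(8, 4): d=(4,-9) top-left  bias=+0
  edge (8, 4)→(6, 14): d=(-2,10) right/bottom  bias=-1
    (3,3)@(7, 7): e=[15,3,4] → X
    (4,3)@(9, 7): e=[17,21,-16] → .
    (3,4)@(7, 9): e=[11,11,0] → .  [on edge]
    (2,5)@(5, 11): e=[5,1,16] → X
    (3,5)@(7, 11): e=[7,19,-4] → .
    (2,6)@(5, 13): e=[1,9,12] → X
    (3,6)@(7, 13): e=[3,27,-8] → .
    (2,7)@(5, 15): e=[-3,17,8] → .
    (2,9)@(5, 19): e=[-11,33,0] → .  [on edge]
  covered (3 px):
    . . . . .
    . . . . .
    . . . . .
    . . . X .
    . . . . .
    . . X . .
    . . X . .
    . . . . .
    . . . . .
    . . . . .
    . . . . .
    . . . . .
T2:
  2·area = 32
  edge (4, 10)→(8, 10): d=(4,0) top-left  bias=+0
  edge (8, 10)→(10, 18): d=(2,8) right/bottom  bias=-1
  edge (10, 18)→(4, 10): d=(-6,-8) top-left  bias=+0
    (2,5)@(5, 11): e=[4,26,2] → X
    (3,5)@(7, 11): e=[4,10,18] → X
    (4,5)@(9, 11): e=[4,-6,34] → .
    (2,6)@(5, 13): e=[12,30,-10] → .
    (3,6)@(7, 13): e=[12,14,6] → X
    (4,6)@(9, 13): e=[12,-2,22] → .
    (3,7)@(7, 15): e=[20,18,-6] → .
    (4,7)@(9, 15): e=[20,2,10] → X
    (4,8)@(9, 17): e=[28,6,-2] → .
  covered (4 px):
    . . . . .
    . . . . .
    . . . . .
    . . . . .
    . . . . .
    . . X X .
    . . . X .
    . . . . X
    . . . . .
    . . . . .
    . . . . .
    . . . . .
T3:
  2·area = 64
  edge (8, 2)→(10, 16): d=(2,14) right/bottom  bias=-1
  edge (10, 16)→(6, 20): d=(-4,4) right/bottom  bias=-1
  edge (6, 20)→(8, 2): d=(2,-18) top-left  bias=+0
    (4,4)@(9, 9): e=[0,32,32] → .  [on edge]
    (3,5)@(7, 11): e=[32,32,0] → X  [on edge]
    (4,5)@(9, 11): e=[4,24,36] → X
    (3,6)@(7, 13): e=[36,24,4] → X
    (3,7)@(7, 15): e=[40,16,8] → X
    (3,8)@(7, 17): e=[44,8,12] → X
    (4,8)@(9, 17): e=[16,0,48] → .  [on edge]
    (3,9)@(7, 19): e=[48,0,16] → .  [on edge]
    (2,10)@(5, 21): e=[80,0,-16] → .  [on edge]
    (1,11)@(3, 23): e=[112,0,-48] → .  [on edge]
  covered (7 px):
    . . . . .
    . . . . .
    . . . . .
    . . . . .
    . . . . .
    . . . X X
    . . . X X
    . . . X X
    . . . X .
    . . . . .
    . . . . .
    . . . . .

Z-buffer (winner per pixel, '.' = empty):
  . . . . .
  . . . . .
  . . . . .
  . . . 1 .
  . . . . .
  . . 2 3 3
  . . 1 3 3
  . . . 3 3
  . . . 3 .
  . 0 . . .
  0 . . . .
  . . . . .

Result: 1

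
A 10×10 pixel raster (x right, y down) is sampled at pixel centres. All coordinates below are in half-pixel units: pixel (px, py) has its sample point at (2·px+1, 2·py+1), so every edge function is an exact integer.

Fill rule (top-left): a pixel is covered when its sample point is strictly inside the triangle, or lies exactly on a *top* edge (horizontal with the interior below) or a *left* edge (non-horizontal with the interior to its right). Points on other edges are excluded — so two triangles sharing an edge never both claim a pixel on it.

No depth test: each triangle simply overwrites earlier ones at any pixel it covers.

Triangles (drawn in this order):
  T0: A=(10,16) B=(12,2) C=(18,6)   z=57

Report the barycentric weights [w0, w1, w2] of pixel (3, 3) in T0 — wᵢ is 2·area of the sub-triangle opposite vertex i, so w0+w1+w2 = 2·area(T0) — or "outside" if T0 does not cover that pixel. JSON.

T0:
  2·area = 92
  edge (10, 16)→(12, 2): d=(2,-14) top-left  bias=+0
  edge (12, 2)→(18, 6): d=(6,4) right/bottom  bias=-1
  edge (18, 6)→(10, 16): d=(-8,10) right/bottom  bias=-1
    (6,1)@(13, 3): e=[16,2,74] → █
    (7,1)@(15, 3): e=[44,-6,54] → ·
    (6,2)@(13, 5): e=[20,14,58] → █
    (7,2)@(15, 5): e=[48,6,38] → █
    (8,2)@(17, 5): e=[76,-2,18] → ·
    (6,3)@(13, 7): e=[24,26,42] → █
    (8,3)@(17, 7): e=[80,10,2] → █
    (9,3)@(19, 7): e=[108,2,-18] → ·
    (5,4)@(11, 9): e=[0,46,46] → █  [on edge]
    (8,4)@(17, 9): e=[84,22,-14] → ·
    (5,5)@(11, 11): e=[4,58,30] → █
    (7,5)@(15, 11): e=[60,42,-10] → ·
  covered (12 px):
    · · · · · · · · · ·
    · · · · · · █ · · ·
    · · · · · · █ █ · ·
    · · · · · · █ █ █ ·
    · · · · · █ █ █ · ·
    · · · · · █ █ · · ·
    · · · · · █ · · · ·
    · · · · · · · · · ·
    · · · · · · · · · ·
    · · · · · · · · · ·

Result: "outside"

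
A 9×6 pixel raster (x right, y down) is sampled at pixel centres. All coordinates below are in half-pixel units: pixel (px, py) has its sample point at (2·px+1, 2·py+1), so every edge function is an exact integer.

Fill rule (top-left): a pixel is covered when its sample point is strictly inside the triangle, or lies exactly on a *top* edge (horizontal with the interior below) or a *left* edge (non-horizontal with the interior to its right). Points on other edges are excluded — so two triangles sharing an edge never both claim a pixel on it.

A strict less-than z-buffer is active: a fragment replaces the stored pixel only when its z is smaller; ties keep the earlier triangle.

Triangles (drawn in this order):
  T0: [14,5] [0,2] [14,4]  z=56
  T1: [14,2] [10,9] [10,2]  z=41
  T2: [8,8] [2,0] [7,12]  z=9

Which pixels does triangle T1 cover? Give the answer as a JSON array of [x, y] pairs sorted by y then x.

T0:
  2·area = 14
  edge (14, 5)→(0, 2): d=(-14,-3) top-left  bias=+0
  edge (0, 2)→(14, 4): d=(14,2) right/bottom  bias=-1
  edge (14, 4)→(14, 5): d=(0,1) right/bottom  bias=-1
    (2,1)@(5, 3): e=[1,4,9] → X
    (3,1)@(7, 3): e=[7,0,7] → .  [on edge]
    (2,2)@(5, 5): e=[-27,32,9] → .
  covered (1 px):
    . . . . . . . . .
    . . X . . . . . .
    . . . . . . . . .
    . . . . . . . . .
    . . . . . . . . .
    . . . . . . . . .
T1:
  2·area = 28
  edge (14, 2)→(10, 9): d=(-4,7) right/bottom  bias=-1
  edge (10, 9)→(10, 2): d=(0,-7) top-left  bias=+0
  edge (10, 2)→(14, 2): d=(4,0) top-left  bias=+0
    (5,1)@(11, 3): e=[17,7,4] → X
    (6,1)@(13, 3): e=[3,21,4] → X
    (7,1)@(15, 3): e=[-11,35,4] → .
    (5,2)@(11, 5): e=[9,7,12] → X
    (6,2)@(13, 5): e=[-5,21,12] → .
    (5,3)@(11, 7): e=[1,7,20] → X
    (6,3)@(13, 7): e=[-13,21,20] → .
    (5,4)@(11, 9): e=[-7,7,28] → .
  covered (4 px):
    . . . . . . . . .
    . . . . . X X . .
    . . . . . X . . .
    . . . . . X . . .
    . . . . . . . . .
    . . . . . . . . .
T2:
  2·area = 32  (B↔C swapped to make it positive)
  edge (8, 8)→(7, 12): d=(-1,4) right/bottom  bias=-1
  edge (7, 12)→(2, 0): d=(-5,-12) top-left  bias=+0
  edge (2, 0)→(8, 8): d=(6,8) right/bottom  bias=-1
    (2,2)@(5, 5): e=[15,11,6] → X
    (3,2)@(7, 5): e=[7,35,-10] → .
    (2,3)@(5, 7): e=[13,1,18] → X
    (3,3)@(7, 7): e=[5,25,2] → X
    (4,3)@(9, 7): e=[-3,49,-14] → .
    (2,4)@(5, 9): e=[11,-9,30] → .
    (3,4)@(7, 9): e=[3,15,14] → X
    (4,4)@(9, 9): e=[-5,39,-2] → .
    (3,5)@(7, 11): e=[1,5,26] → X
    (4,5)@(9, 11): e=[-7,29,10] → .
  covered (5 px):
    . . . . . . . . .
    . . . . . . . . .
    . . X . . . . . .
    . . X X . . . . .
    . . . X . . . . .
    . . . X . . . . .

Final: [[5,1],[6,1],[5,2],[5,3]]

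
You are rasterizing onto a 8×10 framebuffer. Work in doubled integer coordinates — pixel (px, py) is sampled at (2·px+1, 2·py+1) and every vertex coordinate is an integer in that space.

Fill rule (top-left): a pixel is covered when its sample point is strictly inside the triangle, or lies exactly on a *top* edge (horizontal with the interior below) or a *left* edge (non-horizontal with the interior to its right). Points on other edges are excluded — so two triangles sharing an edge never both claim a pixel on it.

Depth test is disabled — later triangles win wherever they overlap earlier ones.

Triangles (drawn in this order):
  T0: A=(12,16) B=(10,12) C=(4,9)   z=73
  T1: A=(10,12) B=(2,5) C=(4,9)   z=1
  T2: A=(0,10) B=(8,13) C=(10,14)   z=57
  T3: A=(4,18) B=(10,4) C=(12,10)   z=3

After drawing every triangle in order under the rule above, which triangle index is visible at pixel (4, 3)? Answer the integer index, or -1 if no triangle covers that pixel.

T0:
  2·area = 18  (B↔C swapped to make it positive)
  edge (12, 16)→(4, 9): d=(-8,-7) top-left  bias=+0
  edge (4, 9)→(10, 12): d=(6,3) right/bottom  bias=-1
  edge (10, 12)→(12, 16): d=(2,4) right/bottom  bias=-1
    (3,5)@(7, 11): e=[5,3,10] → X
    (4,5)@(9, 11): e=[19,-3,2] → .
    (3,6)@(7, 13): e=[-11,15,14] → .
    (4,6)@(9, 13): e=[3,9,6] → X
    (5,6)@(11, 13): e=[17,3,-2] → .
    (4,7)@(9, 15): e=[-13,21,10] → .
    (5,7)@(11, 15): e=[1,15,2] → X
    (6,7)@(13, 15): e=[15,9,-6] → .
    (5,8)@(11, 17): e=[-15,27,6] → .
  covered (3 px):
    . . . . . . . .
    . . . . . . . .
    . . . . . . . .
    . . . . . . . .
    . . . . . . . .
    . . . X . . . .
    . . . . X . . .
    . . . . . X . .
    . . . . . . . .
    . . . . . . . .
T1:
  2·area = 18  (B↔C swapped to make it positive)
  edge (10, 12)→(4, 9): d=(-6,-3) top-left  bias=+0
  edge (4, 9)→(2, 5): d=(-2,-4) top-left  bias=+0
  edge (2, 5)→(10, 12): d=(8,7) right/bottom  bias=-1
    (0,1)@(1, 3): e=[27,0,-9] → .  [on edge]
    (1,3)@(3, 7): e=[9,0,9] → X  [on edge]
    (2,3)@(5, 7): e=[15,8,-5] → .
    (1,4)@(3, 9): e=[-3,-4,25] → .
    (2,4)@(5, 9): e=[3,4,11] → X
    (3,4)@(7, 9): e=[9,12,-3] → .
    (2,5)@(5, 11): e=[-9,0,27] → .  [on edge]
    (3,7)@(7, 15): e=[-27,0,45] → .  [on edge]
    (4,9)@(9, 19): e=[-45,0,63] → .  [on edge]
  covered (2 px):
    . . . . . . . .
    . . . . . . . .
    . . . . . . . .
    . X . . . . . .
    . . X . . . . .
    . . . . . . . .
    . . . . . . . .
    . . . . . . . .
    . . . . . . . .
    . . . . . . . .
T2:
  2·area = 2
  edge (0, 10)→(8, 13): d=(8,3) right/bottom  bias=-1
  edge (8, 13)→(10, 14): d=(2,1) right/bottom  bias=-1
  edge (10, 14)→(0, 10): d=(-10,-4) top-left  bias=+0
  covered (0 px):
    . . . . . . . .
    . . . . . . . .
    . . . . . . . .
    . . . . . . . .
    . . . . . . . .
    . . . . . . . .
    . . . . . . . .
    . . . . . . . .
    . . . . . . . .
    . . . . . . . .
T3:
  2·area = 64
  edge (4, 18)→(10, 4): d=(6,-14) top-left  bias=+0
  edge (10, 4)→(12, 10): d=(2,6) right/bottom  bias=-1
  edge (12, 10)→(4, 18): d=(-8,8) right/bottom  bias=-1
    (4,0)@(9, 1): e=[-32,0,96] → .  [on edge]
    (4,3)@(9, 7): e=[4,12,48] → X
    (5,3)@(11, 7): e=[32,0,32] → .  [on edge]
    (7,3)@(15, 7): e=[88,-24,0] → .  [on edge]
    (4,4)@(9, 9): e=[16,16,32] → X
    (5,4)@(11, 9): e=[44,4,16] → X
    (6,4)@(13, 9): e=[72,-8,0] → .  [on edge]
    (3,5)@(7, 11): e=[0,32,32] → X  [on edge]
    (5,5)@(11, 11): e=[56,8,0] → .  [on edge]
    (3,6)@(7, 13): e=[12,36,16] → X
    (4,6)@(9, 13): e=[40,24,0] → .  [on edge]
    (6,6)@(13, 13): e=[96,0,-32] → .  [on edge]
    (3,7)@(7, 15): e=[24,40,0] → .  [on edge]
    (2,8)@(5, 17): e=[8,56,0] → .  [on edge]
    (1,9)@(3, 19): e=[-8,72,0] → .  [on edge]
    (7,9)@(15, 19): e=[160,0,-96] → .  [on edge]
  covered (6 px):
    . . . . . . . .
    . . . . . . . .
    . . . . . . . .
    . . . . X . . .
    . . . . X X . .
    . . . X X . . .
    . . . X . . . .
    . . . . . . . .
    . . . . . . . .
    . . . . . . . .

Z-buffer (winner per pixel, '.' = empty):
  . . . . . . . .
  . . . . . . . .
  . . . . . . . .
  . 1 . . 3 . . .
  . . 1 . 3 3 . .
  . . . 3 3 . . .
  . . . 3 0 . . .
  . . . . . 0 . .
  . . . . . . . .
  . . . . . . . .

Answer: 3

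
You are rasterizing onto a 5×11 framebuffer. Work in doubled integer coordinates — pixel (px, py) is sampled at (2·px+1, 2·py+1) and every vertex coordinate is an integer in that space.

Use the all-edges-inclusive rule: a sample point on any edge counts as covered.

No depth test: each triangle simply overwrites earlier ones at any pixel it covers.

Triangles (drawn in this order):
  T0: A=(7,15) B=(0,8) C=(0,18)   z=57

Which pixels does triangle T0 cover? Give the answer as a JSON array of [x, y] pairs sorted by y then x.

T0:
  2·area = 70  (B↔C swapped to make it positive)
  edge (7, 15)→(0, 18): d=(-7,3) inclusive
  edge (0, 18)→(0, 8): d=(0,-10) inclusive
  edge (0, 8)→(7, 15): d=(7,7) inclusive
    (0,4)@(1, 9): e=[60,10,0] → █  [on edge]
    (1,4)@(3, 9): e=[54,30,-14] → ·
    (0,5)@(1, 11): e=[46,10,14] → █
    (1,5)@(3, 11): e=[40,30,0] → █  [on edge]
    (2,5)@(5, 11): e=[34,50,-14] → ·
    (0,6)@(1, 13): e=[32,10,28] → █
    (2,6)@(5, 13): e=[20,50,0] → █  [on edge]
    (3,6)@(7, 13): e=[14,70,-14] → ·
    (0,7)@(1, 15): e=[18,10,42] → █
    (3,7)@(7, 15): e=[0,70,0] → █  [on edge]
    (4,7)@(9, 15): e=[-6,90,-14] → ·
    (0,8)@(1, 17): e=[4,10,56] → █
    (4,8)@(9, 17): e=[-20,90,0] → ·  [on edge]
  covered (11 px):
    · · · · ·
    · · · · ·
    · · · · ·
    · · · · ·
    █ · · · ·
    █ █ · · ·
    █ █ █ · ·
    █ █ █ █ ·
    █ · · · ·
    · · · · ·
    · · · · ·

Answer: [[0,4],[0,5],[1,5],[0,6],[1,6],[2,6],[0,7],[1,7],[2,7],[3,7],[0,8]]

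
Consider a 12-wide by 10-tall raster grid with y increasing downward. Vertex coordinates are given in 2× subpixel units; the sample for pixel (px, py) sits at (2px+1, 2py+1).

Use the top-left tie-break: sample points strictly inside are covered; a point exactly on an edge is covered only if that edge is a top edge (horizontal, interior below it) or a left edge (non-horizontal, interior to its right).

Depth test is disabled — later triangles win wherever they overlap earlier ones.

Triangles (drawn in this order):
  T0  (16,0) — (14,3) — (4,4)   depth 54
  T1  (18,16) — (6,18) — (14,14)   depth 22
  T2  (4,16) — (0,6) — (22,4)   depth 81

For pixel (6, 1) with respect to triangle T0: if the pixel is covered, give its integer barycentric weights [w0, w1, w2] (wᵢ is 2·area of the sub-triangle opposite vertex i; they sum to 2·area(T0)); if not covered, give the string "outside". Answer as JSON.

T0:
  2·area = 28
  edge (16, 0)→(14, 3): d=(-2,3) right/bottom  bias=-1
  edge (14, 3)→(4, 4): d=(-10,1) right/bottom  bias=-1
  edge (4, 4)→(16, 0): d=(12,-4) top-left  bias=+0
    (6,0)@(13, 1): e=[7,21,0] → #  [on edge]
    (7,0)@(15, 1): e=[1,19,8] → #
    (8,0)@(17, 1): e=[-5,17,16] → ·
    (3,1)@(7, 3): e=[21,7,0] → #  [on edge]
    (4,1)@(9, 3): e=[15,5,8] → #
    (5,1)@(11, 3): e=[9,3,16] → #
    (7,1)@(15, 3): e=[-3,-1,32] → ·
    (0,2)@(1, 5): e=[35,-7,0] → ·  [on edge]
    (3,2)@(7, 5): e=[17,-13,24] → ·
    (4,2)@(9, 5): e=[11,-15,32] → ·
    (5,2)@(11, 5): e=[5,-17,40] → ·
    (6,2)@(13, 5): e=[-1,-19,48] → ·
  covered (6 px):
    · · · · · · # # · · · ·
    · · · # # # # · · · · ·
    · · · · · · · · · · · ·
    · · · · · · · · · · · ·
    · · · · · · · · · · · ·
    · · · · · · · · · · · ·
    · · · · · · · · · · · ·
    · · · · · · · · · · · ·
    · · · · · · · · · · · ·
    · · · · · · · · · · · ·
T1:
  2·area = 32
  edge (18, 16)→(6, 18): d=(-12,2) right/bottom  bias=-1
  edge (6, 18)→(14, 14): d=(8,-4) top-left  bias=+0
  edge (14, 14)→(18, 16): d=(4,2) right/bottom  bias=-1
    (6,7)@(13, 15): e=[22,4,6] → #
    (7,7)@(15, 15): e=[18,12,2] → #
    (8,7)@(17, 15): e=[14,20,-2] → ·
    (4,8)@(9, 17): e=[6,4,22] → #
    (5,8)@(11, 17): e=[2,12,18] → #
    (6,8)@(13, 17): e=[-2,20,14] → ·
    (7,8)@(15, 17): e=[-6,28,10] → ·
    (4,9)@(9, 19): e=[-18,20,30] → ·
    (5,9)@(11, 19): e=[-22,28,26] → ·
  covered (4 px):
    · · · · · · · · · · · ·
    · · · · · · · · · · · ·
    · · · · · · · · · · · ·
    · · · · · · · · · · · ·
    · · · · · · · · · · · ·
    · · · · · · · · · · · ·
    · · · · · · · · · · · ·
    · · · · · · # # · · · ·
    · · · · # # · · · · · ·
    · · · · · · · · · · · ·
T2:
  2·area = 228
  edge (4, 16)→(0, 6): d=(-4,-10) top-left  bias=+0
  edge (0, 6)→(22, 4): d=(22,-2) top-left  bias=+0
  edge (22, 4)→(4, 16): d=(-18,12) right/bottom  bias=-1
    (5,2)@(11, 5): e=[114,0,114] → #  [on edge]
    (6,2)@(13, 5): e=[134,4,90] → #
    (7,2)@(15, 5): e=[154,8,66] → #
    (8,2)@(17, 5): e=[174,12,42] → #
    (9,2)@(19, 5): e=[194,16,18] → #
    (10,2)@(21, 5): e=[214,20,-6] → ·
    (0,3)@(1, 7): e=[6,24,198] → #
    (1,3)@(3, 7): e=[26,28,174] → #
    (2,3)@(5, 7): e=[46,32,150] → #
    (3,3)@(7, 7): e=[66,36,126] → #
    (4,3)@(9, 7): e=[86,40,102] → #
    (9,3)@(19, 7): e=[186,60,-18] → ·
  covered (29 px):
    · · · · · · · · · · · ·
    · · · · · · · · · · · ·
    · · · · · # # # # # · ·
    # # # # # # # # # · · ·
    · # # # # # # · · · · ·
    · # # # # # · · · · · ·
    · # # # · · · · · · · ·
    · · # · · · · · · · · ·
    · · · · · · · · · · · ·
    · · · · · · · · · · · ·

Final: [1,24,3]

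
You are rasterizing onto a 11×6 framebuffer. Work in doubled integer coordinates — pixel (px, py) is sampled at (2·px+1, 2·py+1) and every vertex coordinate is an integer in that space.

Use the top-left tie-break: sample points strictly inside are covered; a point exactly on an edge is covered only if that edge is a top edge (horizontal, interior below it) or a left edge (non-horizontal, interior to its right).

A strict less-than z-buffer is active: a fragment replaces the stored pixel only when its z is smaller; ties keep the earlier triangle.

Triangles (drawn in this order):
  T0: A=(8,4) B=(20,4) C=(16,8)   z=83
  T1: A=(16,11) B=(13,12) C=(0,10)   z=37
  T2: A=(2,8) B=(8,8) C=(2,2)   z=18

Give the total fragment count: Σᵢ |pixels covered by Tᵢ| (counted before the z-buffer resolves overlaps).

T0:
  2·area = 48
  edge (8, 4)→(20, 4): d=(12,0) top-left  bias=+0
  edge (20, 4)→(16, 8): d=(-4,4) right/bottom  bias=-1
  edge (16, 8)→(8, 4): d=(-8,-4) top-left  bias=+0
    (10,1)@(21, 3): e=[-12,0,60] → .  [on edge]
    (5,2)@(11, 5): e=[12,32,4] → X
    (6,2)@(13, 5): e=[12,24,12] → X
    (7,2)@(15, 5): e=[12,16,20] → X
    (8,2)@(17, 5): e=[12,8,28] → X
    (9,2)@(19, 5): e=[12,0,36] → .  [on edge]
    (5,3)@(11, 7): e=[36,24,-12] → .
    (6,3)@(13, 7): e=[36,16,-4] → .
    (7,3)@(15, 7): e=[36,8,4] → X
    (8,3)@(17, 7): e=[36,0,12] → .  [on edge]
    (7,4)@(15, 9): e=[60,0,-12] → .  [on edge]
    (6,5)@(13, 11): e=[84,0,-36] → .  [on edge]
  covered (5 px):
    . . . . . . . . . . .
    . . . . . . . . . . .
    . . . . . X X X X . .
    . . . . . . . X . . .
    . . . . . . . . . . .
    . . . . . . . . . . .
T1:
  2·area = 19
  edge (16, 11)→(13, 12): d=(-3,1) right/bottom  bias=-1
  edge (13, 12)→(0, 10): d=(-13,-2) top-left  bias=+0
  edge (0, 10)→(16, 11): d=(16,1) right/bottom  bias=-1
    (3,5)@(7, 11): e=[9,1,9] → X
    (4,5)@(9, 11): e=[7,5,7] → X
    (5,5)@(11, 11): e=[5,9,5] → X
    (6,5)@(13, 11): e=[3,13,3] → X
    (7,5)@(15, 11): e=[1,17,1] → X
    (8,5)@(17, 11): e=[-1,21,-1] → .
  covered (5 px):
    . . . . . . . . . . .
    . . . . . . . . . . .
    . . . . . . . . . . .
    . . . . . . . . . . .
    . . . . . . . . . . .
    . . . X X X X X . . .
T2:
  2·area = 36  (B↔C swapped to make it positive)
  edge (2, 8)→(2, 2): d=(0,-6) top-left  bias=+0
  edge (2, 2)→(8, 8): d=(6,6) right/bottom  bias=-1
  edge (8, 8)→(2, 8): d=(-6,0) right/bottom  bias=-1
    (0,0)@(1, 1): e=[-6,0,42] → .  [on edge]
    (1,1)@(3, 3): e=[6,0,30] → .  [on edge]
    (1,2)@(3, 5): e=[6,12,18] → X
    (2,2)@(5, 5): e=[18,0,18] → .  [on edge]
    (1,3)@(3, 7): e=[6,24,6] → X
    (2,3)@(5, 7): e=[18,12,6] → X
    (3,3)@(7, 7): e=[30,0,6] → .  [on edge]
    (1,4)@(3, 9): e=[6,36,-6] → .
    (2,4)@(5, 9): e=[18,24,-6] → .
    (4,4)@(9, 9): e=[42,0,-6] → .  [on edge]
    (5,5)@(11, 11): e=[54,0,-18] → .  [on edge]
  covered (3 px):
    . . . . . . . . . . .
    . . . . . . . . . . .
    . X . . . . . . . . .
    . X X . . . . . . . .
    . . . . . . . . . . .
    . . . . . . . . . . .

Final: 13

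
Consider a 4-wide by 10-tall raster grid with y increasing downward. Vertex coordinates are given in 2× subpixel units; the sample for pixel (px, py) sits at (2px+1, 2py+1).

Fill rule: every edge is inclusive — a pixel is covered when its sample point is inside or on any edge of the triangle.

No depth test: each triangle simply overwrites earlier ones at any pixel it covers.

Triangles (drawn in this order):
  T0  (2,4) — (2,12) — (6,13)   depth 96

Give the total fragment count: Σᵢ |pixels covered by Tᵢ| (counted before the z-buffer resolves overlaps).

T0:
  2·area = 32  (B↔C swapped to make it positive)
  edge (2, 4)→(6, 13): d=(4,9) inclusive
  edge (6, 13)→(2, 12): d=(-4,-1) inclusive
  edge (2, 12)→(2, 4): d=(0,-8) inclusive
    (1,3)@(3, 7): e=[3,21,8] → #
    (2,3)@(5, 7): e=[-15,23,24] → ·
    (1,4)@(3, 9): e=[11,13,8] → #
    (2,4)@(5, 9): e=[-7,15,24] → ·
    (1,5)@(3, 11): e=[19,5,8] → #
    (2,5)@(5, 11): e=[1,7,24] → #
    (3,5)@(7, 11): e=[-17,9,40] → ·
    (1,6)@(3, 13): e=[27,-3,8] → ·
    (2,6)@(5, 13): e=[9,-1,24] → ·
  covered (4 px):
    · · · ·
    · · · ·
    · · · ·
    · # · ·
    · # · ·
    · # # ·
    · · · ·
    · · · ·
    · · · ·
    · · · ·

Result: 4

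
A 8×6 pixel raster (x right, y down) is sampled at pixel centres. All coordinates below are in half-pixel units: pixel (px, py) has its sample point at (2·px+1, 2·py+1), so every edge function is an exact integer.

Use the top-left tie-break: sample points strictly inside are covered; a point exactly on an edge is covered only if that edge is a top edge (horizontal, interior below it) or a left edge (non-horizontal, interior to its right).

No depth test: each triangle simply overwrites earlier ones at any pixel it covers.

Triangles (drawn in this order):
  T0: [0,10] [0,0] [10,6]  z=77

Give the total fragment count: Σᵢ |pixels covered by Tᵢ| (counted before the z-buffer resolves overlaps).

T0:
  2·area = 100
  edge (0, 10)→(0, 0): d=(0,-10) top-left  bias=+0
  edge (0, 0)→(10, 6): d=(10,6) right/bottom  bias=-1
  edge (10, 6)→(0, 10): d=(-10,4) right/bottom  bias=-1
    (0,0)@(1, 1): e=[10,4,86] → #
    (1,0)@(3, 1): e=[30,-8,78] → ·
    (0,1)@(1, 3): e=[10,24,66] → #
    (1,1)@(3, 3): e=[30,12,58] → #
    (2,1)@(5, 3): e=[50,0,50] → ·  [on edge]
    (0,2)@(1, 5): e=[10,44,46] → #
    (2,2)@(5, 5): e=[50,20,30] → #
    (3,2)@(7, 5): e=[70,8,22] → #
    (4,2)@(9, 5): e=[90,-4,14] → ·
    (0,3)@(1, 7): e=[10,64,26] → #
    (4,3)@(9, 7): e=[90,16,-6] → ·
    (0,4)@(1, 9): e=[10,84,6] → #
    (7,4)@(15, 9): e=[150,0,-50] → ·  [on edge]
  covered (12 px):
    # · · · · · · ·
    # # · · · · · ·
    # # # # · · · ·
    # # # # · · · ·
    # · · · · · · ·
    · · · · · · · ·

Final: 12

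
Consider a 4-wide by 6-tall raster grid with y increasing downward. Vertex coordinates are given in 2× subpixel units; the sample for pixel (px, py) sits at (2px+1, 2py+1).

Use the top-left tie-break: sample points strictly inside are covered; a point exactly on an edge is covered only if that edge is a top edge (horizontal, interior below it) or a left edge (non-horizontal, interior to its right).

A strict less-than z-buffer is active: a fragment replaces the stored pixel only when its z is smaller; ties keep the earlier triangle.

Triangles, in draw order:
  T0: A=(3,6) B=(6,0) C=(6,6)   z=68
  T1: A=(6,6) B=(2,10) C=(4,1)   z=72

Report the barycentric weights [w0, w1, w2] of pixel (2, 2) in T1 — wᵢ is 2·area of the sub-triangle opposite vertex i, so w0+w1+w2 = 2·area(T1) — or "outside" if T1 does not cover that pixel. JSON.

T0:
  2·area = 18
  edge (3, 6)→(6, 0): d=(3,-6) top-left  bias=+0
  edge (6, 0)→(6, 6): d=(0,6) right/bottom  bias=-1
  edge (6, 6)→(3, 6): d=(-3,0) right/bottom  bias=-1
    (2,1)@(5, 3): e=[3,6,9] → X
    (3,1)@(7, 3): e=[15,-6,9] → .
    (2,2)@(5, 5): e=[9,6,3] → X
    (3,2)@(7, 5): e=[21,-6,3] → .
    (2,3)@(5, 7): e=[15,6,-3] → .
  covered (2 px):
    . . . .
    . . X .
    . . X .
    . . . .
    . . . .
    . . . .
T1:
  2·area = 28
  edge (6, 6)→(2, 10): d=(-4,4) right/bottom  bias=-1
  edge (2, 10)→(4, 1): d=(2,-9) top-left  bias=+0
  edge (4, 1)→(6, 6): d=(2,5) right/bottom  bias=-1
    (2,2)@(5, 5): e=[8,17,3] → X
    (3,2)@(7, 5): e=[0,35,-7] → .  [on edge]
    (1,3)@(3, 7): e=[8,3,17] → X
    (2,3)@(5, 7): e=[0,21,7] → .  [on edge]
    (1,4)@(3, 9): e=[0,7,21] → .  [on edge]
    (0,5)@(1, 11): e=[0,-7,35] → .  [on edge]
  covered (2 px):
    . . . .
    . . . .
    . . X .
    . X . .
    . . . .
    . . . .

Final: [17,3,8]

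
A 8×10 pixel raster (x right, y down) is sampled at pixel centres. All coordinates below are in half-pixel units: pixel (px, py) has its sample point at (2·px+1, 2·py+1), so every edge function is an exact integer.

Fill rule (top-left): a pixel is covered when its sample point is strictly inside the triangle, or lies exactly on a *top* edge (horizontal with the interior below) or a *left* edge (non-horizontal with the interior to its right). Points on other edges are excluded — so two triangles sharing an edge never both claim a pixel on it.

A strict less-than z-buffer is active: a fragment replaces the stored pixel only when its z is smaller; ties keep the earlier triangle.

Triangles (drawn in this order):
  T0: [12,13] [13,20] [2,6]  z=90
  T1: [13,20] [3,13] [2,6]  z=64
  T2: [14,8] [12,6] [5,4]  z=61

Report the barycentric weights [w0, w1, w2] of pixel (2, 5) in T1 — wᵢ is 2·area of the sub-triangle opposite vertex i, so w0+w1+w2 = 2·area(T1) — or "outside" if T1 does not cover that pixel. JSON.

T0:
  2·area = 63
  edge (12, 13)→(13, 20): d=(1,7) right/bottom  bias=-1
  edge (13, 20)→(2, 6): d=(-11,-14) top-left  bias=+0
  edge (2, 6)→(12, 13): d=(10,7) right/bottom  bias=-1
    (1,3)@(3, 7): e=[57,3,3] → X
    (2,3)@(5, 7): e=[43,31,-11] → .
    (1,4)@(3, 9): e=[59,-19,23] → .
    (2,4)@(5, 9): e=[45,9,9] → X
    (3,4)@(7, 9): e=[31,37,-5] → .
    (2,5)@(5, 11): e=[47,-13,29] → .
    (3,5)@(7, 11): e=[33,15,15] → X
    (4,5)@(9, 11): e=[19,43,1] → X
    (5,5)@(11, 11): e=[5,71,-13] → .
    (3,6)@(7, 13): e=[35,-7,35] → .
    (4,6)@(9, 13): e=[21,21,21] → X
    (5,6)@(11, 13): e=[7,49,7] → X
  covered (8 px):
    . . . . . . . .
    . . . . . . . .
    . . . . . . . .
    . X . . . . . .
    . . X . . . . .
    . . . X X . . .
    . . . . X X . .
    . . . . . X . .
    . . . . . X . .
    . . . . . . . .
T1:
  2·area = 63
  edge (13, 20)→(3, 13): d=(-10,-7) top-left  bias=+0
  edge (3, 13)→(2, 6): d=(-1,-7) top-left  bias=+0
  edge (2, 6)→(13, 20): d=(11,14) right/bottom  bias=-1
    (1,4)@(3, 9): e=[40,4,19] → X
    (2,4)@(5, 9): e=[54,18,-9] → .
    (1,5)@(3, 11): e=[20,2,41] → X
    (2,5)@(5, 11): e=[34,16,13] → X
    (3,5)@(7, 11): e=[48,30,-15] → .
    (1,6)@(3, 13): e=[0,0,63] → X  [on edge]
    (3,6)@(7, 13): e=[28,28,7] → X
    (4,6)@(9, 13): e=[42,42,-21] → .
    (1,7)@(3, 15): e=[-20,-2,85] → .
    (2,7)@(5, 15): e=[-6,12,57] → .
    (3,7)@(7, 15): e=[8,26,29] → X
    (4,7)@(9, 15): e=[22,40,1] → X
  covered (9 px):
    . . . . . . . .
    . . . . . . . .
    . . . . . . . .
    . . . . . . . .
    . X . . . . . .
    . X X . . . . .
    . X X X . . . .
    . . . X X . . .
    . . . . X . . .
    . . . . . . . .
T2:
  2·area = 10  (B↔C swapped to make it positive)
  edge (14, 8)→(5, 4): d=(-9,-4) top-left  bias=+0
  edge (5, 4)→(12, 6): d=(7,2) right/bottom  bias=-1
  edge (12, 6)→(14, 8): d=(2,2) right/bottom  bias=-1
    (3,0)@(7, 1): e=[35,-25,0] → .  [on edge]
    (4,1)@(9, 3): e=[25,-15,0] → .  [on edge]
    (5,2)@(11, 5): e=[15,-5,0] → .  [on edge]
    (6,3)@(13, 7): e=[5,5,0] → .  [on edge]
    (7,4)@(15, 9): e=[-5,15,0] → .  [on edge]
  covered (0 px):
    . . . . . . . .
    . . . . . . . .
    . . . . . . . .
    . . . . . . . .
    . . . . . . . .
    . . . . . . . .
    . . . . . . . .
    . . . . . . . .
    . . . . . . . .
    . . . . . . . .

Result: [16,13,34]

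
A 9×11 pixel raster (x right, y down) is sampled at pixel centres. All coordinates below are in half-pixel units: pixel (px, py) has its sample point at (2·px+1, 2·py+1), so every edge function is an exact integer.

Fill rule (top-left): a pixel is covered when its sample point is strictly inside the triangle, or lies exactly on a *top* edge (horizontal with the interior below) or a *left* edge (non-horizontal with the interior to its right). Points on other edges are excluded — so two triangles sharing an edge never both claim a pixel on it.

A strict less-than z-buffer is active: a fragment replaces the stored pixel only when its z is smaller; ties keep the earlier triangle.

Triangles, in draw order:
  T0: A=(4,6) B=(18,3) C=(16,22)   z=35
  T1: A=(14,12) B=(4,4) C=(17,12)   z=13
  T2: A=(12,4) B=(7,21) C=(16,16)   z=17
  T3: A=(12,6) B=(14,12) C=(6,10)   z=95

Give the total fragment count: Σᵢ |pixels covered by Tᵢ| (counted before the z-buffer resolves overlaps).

T0:
  2·area = 260
  edge (4, 6)→(18, 3): d=(14,-3) top-left  bias=+0
  edge (18, 3)→(16, 22): d=(-2,19) right/bottom  bias=-1
  edge (16, 22)→(4, 6): d=(-12,-16) top-left  bias=+0
    (4,2)@(9, 5): e=[1,167,92] → █
    (5,2)@(11, 5): e=[7,129,124] → █
    (6,2)@(13, 5): e=[13,91,156] → █
    (7,2)@(15, 5): e=[19,53,188] → █
    (8,2)@(17, 5): e=[25,15,220] → █
    (2,3)@(5, 7): e=[17,239,4] → █
    (3,3)@(7, 7): e=[23,201,36] → █
    (2,4)@(5, 9): e=[45,235,-20] → ·
    (3,4)@(7, 9): e=[51,197,12] → █
    (3,5)@(7, 11): e=[79,193,-12] → ·
    (4,5)@(9, 11): e=[85,155,20] → █
    (4,6)@(9, 13): e=[113,151,-4] → ·
  covered (32 px):
    · · · · · · · · ·
    · · · · · · · · ·
    · · · · █ █ █ █ █
    · · █ █ █ █ █ █ █
    · · · █ █ █ █ █ █
    · · · · █ █ █ █ █
    · · · · · █ █ █ ·
    · · · · · █ █ █ ·
    · · · · · · █ █ ·
    · · · · · · · █ ·
    · · · · · · · · ·
T1:
  2·area = 24
  edge (14, 12)→(4, 4): d=(-10,-8) top-left  bias=+0
  edge (4, 4)→(17, 12): d=(13,8) right/bottom  bias=-1
  edge (17, 12)→(14, 12): d=(-3,0) right/bottom  bias=-1
    (5,4)@(11, 9): e=[6,9,9] → █
    (6,4)@(13, 9): e=[22,-7,9] → ·
    (5,5)@(11, 11): e=[-14,35,3] → ·
    (6,5)@(13, 11): e=[2,19,3] → █
    (7,5)@(15, 11): e=[18,3,3] → █
    (8,5)@(17, 11): e=[34,-13,3] → ·
    (6,6)@(13, 13): e=[-18,45,-3] → ·
    (7,6)@(15, 13): e=[-2,29,-3] → ·
  covered (3 px):
    · · · · · · · · ·
    · · · · · · · · ·
    · · · · · · · · ·
    · · · · · · · · ·
    · · · · · █ · · ·
    · · · · · · █ █ ·
    · · · · · · · · ·
    · · · · · · · · ·
    · · · · · · · · ·
    · · · · · · · · ·
    · · · · · · · · ·
T2:
  2·area = 128  (B↔C swapped to make it positive)
  edge (12, 4)→(16, 16): d=(4,12) right/bottom  bias=-1
  edge (16, 16)→(7, 21): d=(-9,5) right/bottom  bias=-1
  edge (7, 21)→(12, 4): d=(5,-17) top-left  bias=+0
    (5,0)@(11, 1): e=[0,160,-32] → ·  [on edge]
    (6,3)@(13, 7): e=[0,96,32] → ·  [on edge]
    (5,4)@(11, 9): e=[32,88,8] → █
    (6,4)@(13, 9): e=[8,78,42] → █
    (7,4)@(15, 9): e=[-16,68,76] → ·
    (5,5)@(11, 11): e=[40,70,18] → █
    (7,5)@(15, 11): e=[-8,50,86] → ·
    (5,6)@(11, 13): e=[48,52,28] → █
    (7,6)@(15, 13): e=[0,32,96] → ·  [on edge]
    (4,7)@(9, 15): e=[80,44,4] → █
    (7,7)@(15, 15): e=[8,14,106] → █
    (8,7)@(17, 15): e=[-16,4,140] → ·
    (8,9)@(17, 19): e=[0,-32,160] → ·  [on edge]
    (3,10)@(7, 21): e=[128,0,0] → ·  [on edge]
  covered (14 px):
    · · · · · · · · ·
    · · · · · · · · ·
    · · · · · · · · ·
    · · · · · · · · ·
    · · · · · █ █ · ·
    · · · · · █ █ · ·
    · · · · · █ █ · ·
    · · · · █ █ █ █ ·
    · · · · █ █ █ · ·
    · · · · █ · · · ·
    · · · · · · · · ·
T3:
  2·area = 44
  edge (12, 6)→(14, 12): d=(2,6) right/bottom  bias=-1
  edge (14, 12)→(6, 10): d=(-8,-2) top-left  bias=+0
  edge (6, 10)→(12, 6): d=(6,-4) top-left  bias=+0
    (5,1)@(11, 3): e=[0,66,-22] → ·  [on edge]
    (5,3)@(11, 7): e=[8,34,2] → █
    (6,3)@(13, 7): e=[-4,38,10] → ·
    (4,4)@(9, 9): e=[24,14,6] → █
    (6,4)@(13, 9): e=[0,22,22] → ·  [on edge]
    (4,5)@(9, 11): e=[28,-2,18] → ·
    (5,5)@(11, 11): e=[16,2,26] → █
    (6,5)@(13, 11): e=[4,6,34] → █
    (7,5)@(15, 11): e=[-8,10,42] → ·
    (5,6)@(11, 13): e=[20,-14,38] → ·
    (6,6)@(13, 13): e=[8,-10,46] → ·
    (7,7)@(15, 15): e=[0,-22,66] → ·  [on edge]
    (8,10)@(17, 21): e=[0,-66,110] → ·  [on edge]
  covered (5 px):
    · · · · · · · · ·
    · · · · · · · · ·
    · · · · · · · · ·
    · · · · · █ · · ·
    · · · · █ █ · · ·
    · · · · · █ █ · ·
    · · · · · · · · ·
    · · · · · · · · ·
    · · · · · · · · ·
    · · · · · · · · ·
    · · · · · · · · ·

Answer: 54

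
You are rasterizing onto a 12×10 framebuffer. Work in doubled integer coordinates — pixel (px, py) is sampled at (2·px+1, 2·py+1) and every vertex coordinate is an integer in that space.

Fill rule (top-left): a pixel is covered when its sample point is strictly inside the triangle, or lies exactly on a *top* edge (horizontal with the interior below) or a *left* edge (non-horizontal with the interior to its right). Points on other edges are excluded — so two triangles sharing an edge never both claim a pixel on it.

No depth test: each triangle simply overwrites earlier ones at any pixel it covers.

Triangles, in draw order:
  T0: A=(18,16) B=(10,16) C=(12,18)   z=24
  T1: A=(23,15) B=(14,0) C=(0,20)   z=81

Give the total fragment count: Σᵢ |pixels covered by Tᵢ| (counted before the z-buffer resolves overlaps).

T0:
  2·area = 16  (B↔C swapped to make it positive)
  edge (18, 16)→(12, 18): d=(-6,2) right/bottom  bias=-1
  edge (12, 18)→(10, 16): d=(-2,-2) top-left  bias=+0
  edge (10, 16)→(18, 16): d=(8,0) top-left  bias=+0
    (0,3)@(1, 7): e=[88,0,-72] → ·  [on edge]
    (1,4)@(3, 9): e=[72,0,-56] → ·  [on edge]
    (2,5)@(5, 11): e=[56,0,-40] → ·  [on edge]
    (3,6)@(7, 13): e=[40,0,-24] → ·  [on edge]
    (4,7)@(9, 15): e=[24,0,-8] → ·  [on edge]
    (10,7)@(21, 15): e=[0,24,-8] → ·  [on edge]
    (5,8)@(11, 17): e=[8,0,8] → #  [on edge]
    (6,8)@(13, 17): e=[4,4,8] → #
    (7,8)@(15, 17): e=[0,8,8] → ·  [on edge]
    (4,9)@(9, 19): e=[0,-8,24] → ·  [on edge]
    (5,9)@(11, 19): e=[-4,-4,24] → ·
    (6,9)@(13, 19): e=[-8,0,24] → ·  [on edge]
  covered (2 px):
    · · · · · · · · · · · ·
    · · · · · · · · · · · ·
    · · · · · · · · · · · ·
    · · · · · · · · · · · ·
    · · · · · · · · · · · ·
    · · · · · · · · · · · ·
    · · · · · · · · · · · ·
    · · · · · · · · · · · ·
    · · · · · # # · · · · ·
    · · · · · · · · · · · ·
T1:
  2·area = 390  (B↔C swapped to make it positive)
  edge (23, 15)→(0, 20): d=(-23,5) right/bottom  bias=-1
  edge (0, 20)→(14, 0): d=(14,-20) top-left  bias=+0
  edge (14, 0)→(23, 15): d=(9,15) right/bottom  bias=-1
    (6,1)@(13, 3): e=[326,22,42] → #
    (7,1)@(15, 3): e=[316,62,12] → #
    (8,1)@(17, 3): e=[306,102,-18] → ·
    (5,2)@(11, 5): e=[290,10,90] → #
    (8,2)@(17, 5): e=[260,130,0] → ·  [on edge]
    (5,3)@(11, 7): e=[244,38,108] → #
    (8,3)@(17, 7): e=[214,158,18] → #
    (9,3)@(19, 7): e=[204,198,-12] → ·
    (4,4)@(9, 9): e=[208,26,156] → #
    (9,4)@(19, 9): e=[158,226,6] → #
    (10,4)@(21, 9): e=[148,266,-24] → ·
    (3,5)@(7, 11): e=[172,14,204] → #
    (11,7)@(23, 15): e=[0,390,0] → ·  [on edge]
  covered (48 px):
    · · · · · · · · · · · ·
    · · · · · · # # · · · ·
    · · · · · # # # · · · ·
    · · · · · # # # # · · ·
    · · · · # # # # # # · ·
    · · · # # # # # # # · ·
    · · # # # # # # # # # ·
    · · # # # # # # # # # ·
    · # # # # # # · · · · ·
    # # · · · · · · · · · ·

Answer: 50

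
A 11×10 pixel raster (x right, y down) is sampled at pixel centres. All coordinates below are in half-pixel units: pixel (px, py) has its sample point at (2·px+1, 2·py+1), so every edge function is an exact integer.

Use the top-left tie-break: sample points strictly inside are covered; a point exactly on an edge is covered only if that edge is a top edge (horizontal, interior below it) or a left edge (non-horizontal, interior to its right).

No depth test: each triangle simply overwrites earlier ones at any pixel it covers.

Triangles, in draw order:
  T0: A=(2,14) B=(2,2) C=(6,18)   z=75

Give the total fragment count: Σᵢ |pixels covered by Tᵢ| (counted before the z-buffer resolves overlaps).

T0:
  2·area = 48
  edge (2, 14)→(2, 2): d=(0,-12) top-left  bias=+0
  edge (2, 2)→(6, 18): d=(4,16) right/bottom  bias=-1
  edge (6, 18)→(2, 14): d=(-4,-4) top-left  bias=+0
    (1,3)@(3, 7): e=[12,4,32] → █
    (2,3)@(5, 7): e=[36,-28,40] → ·
    (1,4)@(3, 9): e=[12,12,24] → █
    (2,4)@(5, 9): e=[36,-20,32] → ·
    (1,5)@(3, 11): e=[12,20,16] → █
    (2,5)@(5, 11): e=[36,-12,24] → ·
    (0,6)@(1, 13): e=[-12,60,0] → ·  [on edge]
    (1,6)@(3, 13): e=[12,28,8] → █
    (2,6)@(5, 13): e=[36,-4,16] → ·
    (1,7)@(3, 15): e=[12,36,0] → █  [on edge]
    (2,7)@(5, 15): e=[36,4,8] → █
    (3,7)@(7, 15): e=[60,-28,16] → ·
    (2,8)@(5, 17): e=[36,12,0] → █  [on edge]
    (3,9)@(7, 19): e=[60,-12,0] → ·  [on edge]
  covered (7 px):
    · · · · · · · · · · ·
    · · · · · · · · · · ·
    · · · · · · · · · · ·
    · █ · · · · · · · · ·
    · █ · · · · · · · · ·
    · █ · · · · · · · · ·
    · █ · · · · · · · · ·
    · █ █ · · · · · · · ·
    · · █ · · · · · · · ·
    · · · · · · · · · · ·

Answer: 7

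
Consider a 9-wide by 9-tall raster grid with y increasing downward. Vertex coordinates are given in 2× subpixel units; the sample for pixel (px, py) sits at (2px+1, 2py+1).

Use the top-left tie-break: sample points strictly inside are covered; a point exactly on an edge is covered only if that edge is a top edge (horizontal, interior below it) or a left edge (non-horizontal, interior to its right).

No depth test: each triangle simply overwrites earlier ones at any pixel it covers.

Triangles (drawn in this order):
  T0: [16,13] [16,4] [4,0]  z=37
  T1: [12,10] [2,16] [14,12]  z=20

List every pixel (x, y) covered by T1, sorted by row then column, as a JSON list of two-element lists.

T0:
  2·area = 108  (B↔C swapped to make it positive)
  edge (16, 13)→(4, 0): d=(-12,-13) top-left  bias=+0
  edge (4, 0)→(16, 4): d=(12,4) right/bottom  bias=-1
  edge (16, 4)→(16, 13): d=(0,9) right/bottom  bias=-1
    (2,0)@(5, 1): e=[1,8,99] → #
    (3,0)@(7, 1): e=[27,0,81] → ·  [on edge]
    (2,1)@(5, 3): e=[-23,32,99] → ·
    (3,1)@(7, 3): e=[3,24,81] → #
    (4,1)@(9, 3): e=[29,16,63] → #
    (5,1)@(11, 3): e=[55,8,45] → #
    (6,1)@(13, 3): e=[81,0,27] → ·  [on edge]
    (3,2)@(7, 5): e=[-21,48,81] → ·
    (4,2)@(9, 5): e=[5,40,63] → #
    (6,2)@(13, 5): e=[57,24,27] → #
    (7,2)@(15, 5): e=[83,16,9] → #
    (8,2)@(17, 5): e=[109,8,-9] → ·
  covered (14 px):
    · · # · · · · · ·
    · · · # # # · · ·
    · · · · # # # # ·
    · · · · · # # # ·
    · · · · · · # # ·
    · · · · · · · # ·
    · · · · · · · · ·
    · · · · · · · · ·
    · · · · · · · · ·
T1:
  2·area = 32  (B↔C swapped to make it positive)
  edge (12, 10)→(14, 12): d=(2,2) right/bottom  bias=-1
  edge (14, 12)→(2, 16): d=(-12,4) right/bottom  bias=-1
  edge (2, 16)→(12, 10): d=(10,-6) top-left  bias=+0
    (1,0)@(3, 1): e=[0,176,-144] → ·  [on edge]
    (2,1)@(5, 3): e=[0,144,-112] → ·  [on edge]
    (3,2)@(7, 5): e=[0,112,-80] → ·  [on edge]
    (4,3)@(9, 7): e=[0,80,-48] → ·  [on edge]
    (8,3)@(17, 7): e=[-16,48,0] → ·  [on edge]
    (5,4)@(11, 9): e=[0,48,-16] → ·  [on edge]
    (5,5)@(11, 11): e=[4,24,4] → #
    (6,5)@(13, 11): e=[0,16,16] → ·  [on edge]
    (8,5)@(17, 11): e=[-8,0,40] → ·  [on edge]
    (3,6)@(7, 13): e=[16,16,0] → #  [on edge]
    (4,6)@(9, 13): e=[12,8,12] → #
    (5,6)@(11, 13): e=[8,0,24] → ·  [on edge]
    (7,6)@(15, 13): e=[0,-16,48] → ·  [on edge]
    (2,7)@(5, 15): e=[24,0,8] → ·  [on edge]
    (8,7)@(17, 15): e=[0,-48,80] → ·  [on edge]
  covered (3 px):
    · · · · · · · · ·
    · · · · · · · · ·
    · · · · · · · · ·
    · · · · · · · · ·
    · · · · · · · · ·
    · · · · · # · · ·
    · · · # # · · · ·
    · · · · · · · · ·
    · · · · · · · · ·

Result: [[5,5],[3,6],[4,6]]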